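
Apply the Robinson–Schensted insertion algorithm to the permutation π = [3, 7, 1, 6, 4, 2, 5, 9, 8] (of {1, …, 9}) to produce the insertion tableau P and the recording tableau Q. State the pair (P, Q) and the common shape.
P = [1, 2, 5, 8] / [3, 4, 9] / [6] / [7];  Q = [1, 2, 7, 8] / [3, 4, 9] / [5] / [6];  common shape = (4, 3, 1, 1)

Row-insert the values π_1, π_2, … into P one at a time, bumping the leftmost entry strictly greater than the inserted value down to the next row. The recording tableau Q records, in position (i, j), the step at which that cell was added to P.
  Insert 3 (step 1): P = [3];  Q = [1]
  Insert 7 (step 2): P = [3, 7];  Q = [1, 2]
  Insert 1 (step 3): P = [1, 7] / [3];  Q = [1, 2] / [3]
  Insert 6 (step 4): P = [1, 6] / [3, 7];  Q = [1, 2] / [3, 4]
  Insert 4 (step 5): P = [1, 4] / [3, 6] / [7];  Q = [1, 2] / [3, 4] / [5]
  Insert 2 (step 6): P = [1, 2] / [3, 4] / [6] / [7];  Q = [1, 2] / [3, 4] / [5] / [6]
  Insert 5 (step 7): P = [1, 2, 5] / [3, 4] / [6] / [7];  Q = [1, 2, 7] / [3, 4] / [5] / [6]
  Insert 9 (step 8): P = [1, 2, 5, 9] / [3, 4] / [6] / [7];  Q = [1, 2, 7, 8] / [3, 4] / [5] / [6]
  Insert 8 (step 9): P = [1, 2, 5, 8] / [3, 4, 9] / [6] / [7];  Q = [1, 2, 7, 8] / [3, 4, 9] / [5] / [6]
Final shape: (4, 3, 1, 1).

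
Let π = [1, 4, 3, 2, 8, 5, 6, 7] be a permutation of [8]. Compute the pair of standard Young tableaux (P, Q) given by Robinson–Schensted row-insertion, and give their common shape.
P = [1, 2, 5, 6, 7] / [3, 8] / [4];  Q = [1, 2, 5, 7, 8] / [3, 6] / [4];  common shape = (5, 2, 1)

Row-insert the values π_1, π_2, … into P one at a time, bumping the leftmost entry strictly greater than the inserted value down to the next row. The recording tableau Q records, in position (i, j), the step at which that cell was added to P.
  Insert 1 (step 1): P = [1];  Q = [1]
  Insert 4 (step 2): P = [1, 4];  Q = [1, 2]
  Insert 3 (step 3): P = [1, 3] / [4];  Q = [1, 2] / [3]
  Insert 2 (step 4): P = [1, 2] / [3] / [4];  Q = [1, 2] / [3] / [4]
  Insert 8 (step 5): P = [1, 2, 8] / [3] / [4];  Q = [1, 2, 5] / [3] / [4]
  Insert 5 (step 6): P = [1, 2, 5] / [3, 8] / [4];  Q = [1, 2, 5] / [3, 6] / [4]
  Insert 6 (step 7): P = [1, 2, 5, 6] / [3, 8] / [4];  Q = [1, 2, 5, 7] / [3, 6] / [4]
  Insert 7 (step 8): P = [1, 2, 5, 6, 7] / [3, 8] / [4];  Q = [1, 2, 5, 7, 8] / [3, 6] / [4]
Final shape: (5, 2, 1).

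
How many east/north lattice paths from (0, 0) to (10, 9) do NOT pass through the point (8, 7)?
Number of paths = 53768

Total paths from (0, 0) to (10, 9): C(19, 10) = 92378. Paths through (8, 7): (paths (0, 0) → (8, 7)) × (paths (8, 7) → (10, 9)) = C(15, 8) · C(4, 2) = 6435 · 6 = 38610. Avoidance count = 92378 − 38610 = 53768.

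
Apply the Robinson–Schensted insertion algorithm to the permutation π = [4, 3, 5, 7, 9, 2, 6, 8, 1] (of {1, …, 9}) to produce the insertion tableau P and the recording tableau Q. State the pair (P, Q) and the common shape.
P = [1, 5, 6, 8] / [2, 7, 9] / [3] / [4];  Q = [1, 3, 4, 5] / [2, 7, 8] / [6] / [9];  common shape = (4, 3, 1, 1)

Row-insert the values π_1, π_2, … into P one at a time, bumping the leftmost entry strictly greater than the inserted value down to the next row. The recording tableau Q records, in position (i, j), the step at which that cell was added to P.
  Insert 4 (step 1): P = [4];  Q = [1]
  Insert 3 (step 2): P = [3] / [4];  Q = [1] / [2]
  Insert 5 (step 3): P = [3, 5] / [4];  Q = [1, 3] / [2]
  Insert 7 (step 4): P = [3, 5, 7] / [4];  Q = [1, 3, 4] / [2]
  Insert 9 (step 5): P = [3, 5, 7, 9] / [4];  Q = [1, 3, 4, 5] / [2]
  Insert 2 (step 6): P = [2, 5, 7, 9] / [3] / [4];  Q = [1, 3, 4, 5] / [2] / [6]
  Insert 6 (step 7): P = [2, 5, 6, 9] / [3, 7] / [4];  Q = [1, 3, 4, 5] / [2, 7] / [6]
  Insert 8 (step 8): P = [2, 5, 6, 8] / [3, 7, 9] / [4];  Q = [1, 3, 4, 5] / [2, 7, 8] / [6]
  Insert 1 (step 9): P = [1, 5, 6, 8] / [2, 7, 9] / [3] / [4];  Q = [1, 3, 4, 5] / [2, 7, 8] / [6] / [9]
Final shape: (4, 3, 1, 1).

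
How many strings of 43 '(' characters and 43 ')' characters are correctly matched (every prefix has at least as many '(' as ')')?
C_43 = 150853479205085351660700

These balanced parentheses are counted by the Catalan number C_n = (1/(n + 1)) · C(2n, n). For n = 43: C_43 = (1/44) · C(86, 43) = 6637553085023755473070800/44 = 150853479205085351660700.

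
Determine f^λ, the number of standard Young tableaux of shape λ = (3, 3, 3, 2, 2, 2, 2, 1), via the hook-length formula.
# SYT of shape (3, 3, 3, 2, 2, 2, 2, 1) = 510510

Hook-length formula: f^λ = n! / Π hook(c), product over all cells c of the Young diagram. For λ = (3, 3, 3, 2, 2, 2, 2, 1), n = 18 boxes. Hook lengths by row (left-to-right, top-to-bottom): [10, 8, 3]; [9, 7, 2]; [8, 6, 1]; [6, 4]; [5, 3]; [4, 2]; [3, 1]; [1]. Product of hooks = 12541132800. So f^λ = 18! / 12541132800 = 6402373705728000 / 12541132800 = 510510.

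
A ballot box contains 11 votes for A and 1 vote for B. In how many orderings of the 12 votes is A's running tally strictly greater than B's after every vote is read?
Strict-lead orderings = 10

Total orderings of the 12 votes with 11 for A: C(12, 11) = 12. By the Bertrand ballot formula (Cycle Lemma / reflection principle), the number of orderings in which A is strictly ahead of B throughout is (p − q)/(p + q) · C(p + q, p) = (11 − 1)/(11 + 1) · 12 = 10.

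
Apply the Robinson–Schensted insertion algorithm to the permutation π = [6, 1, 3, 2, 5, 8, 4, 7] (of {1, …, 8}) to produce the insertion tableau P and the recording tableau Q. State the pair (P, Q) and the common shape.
P = [1, 2, 4, 7] / [3, 5, 8] / [6];  Q = [1, 3, 5, 6] / [2, 7, 8] / [4];  common shape = (4, 3, 1)

Row-insert the values π_1, π_2, … into P one at a time, bumping the leftmost entry strictly greater than the inserted value down to the next row. The recording tableau Q records, in position (i, j), the step at which that cell was added to P.
  Insert 6 (step 1): P = [6];  Q = [1]
  Insert 1 (step 2): P = [1] / [6];  Q = [1] / [2]
  Insert 3 (step 3): P = [1, 3] / [6];  Q = [1, 3] / [2]
  Insert 2 (step 4): P = [1, 2] / [3] / [6];  Q = [1, 3] / [2] / [4]
  Insert 5 (step 5): P = [1, 2, 5] / [3] / [6];  Q = [1, 3, 5] / [2] / [4]
  Insert 8 (step 6): P = [1, 2, 5, 8] / [3] / [6];  Q = [1, 3, 5, 6] / [2] / [4]
  Insert 4 (step 7): P = [1, 2, 4, 8] / [3, 5] / [6];  Q = [1, 3, 5, 6] / [2, 7] / [4]
  Insert 7 (step 8): P = [1, 2, 4, 7] / [3, 5, 8] / [6];  Q = [1, 3, 5, 6] / [2, 7, 8] / [4]
Final shape: (4, 3, 1).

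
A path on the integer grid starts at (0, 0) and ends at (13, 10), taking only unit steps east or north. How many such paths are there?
Number of paths = 1144066

A monotone lattice path from (0, 0) to (13, 10) consists of 13 east steps and 10 north steps in some order, so it is determined by which 13 of the 23 steps are east. The count is C(23, 13) = 1144066.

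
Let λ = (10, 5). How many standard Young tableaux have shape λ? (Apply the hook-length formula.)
# SYT of shape (10, 5) = 1638

Hook-length formula: f^λ = n! / Π hook(c), product over all cells c of the Young diagram. For λ = (10, 5), n = 15 boxes. Hook lengths by row (left-to-right, top-to-bottom): [11, 10, 9, 8, 7, 5, 4, 3, 2, 1]; [5, 4, 3, 2, 1]. Product of hooks = 798336000. So f^λ = 15! / 798336000 = 1307674368000 / 798336000 = 1638.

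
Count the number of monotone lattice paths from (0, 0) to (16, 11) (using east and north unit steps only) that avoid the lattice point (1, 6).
Number of paths = 12929367

Total paths from (0, 0) to (16, 11): C(27, 16) = 13037895. Paths through (1, 6): (paths (0, 0) → (1, 6)) × (paths (1, 6) → (16, 11)) = C(7, 1) · C(20, 15) = 7 · 15504 = 108528. Avoidance count = 13037895 − 108528 = 12929367.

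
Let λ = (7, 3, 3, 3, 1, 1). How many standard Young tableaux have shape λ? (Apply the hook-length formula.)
# SYT of shape (7, 3, 3, 3, 1, 1) = 5105100

Hook-length formula: f^λ = n! / Π hook(c), product over all cells c of the Young diagram. For λ = (7, 3, 3, 3, 1, 1), n = 18 boxes. Hook lengths by row (left-to-right, top-to-bottom): [12, 9, 8, 4, 3, 2, 1]; [7, 4, 3]; [6, 3, 2]; [5, 2, 1]; [2]; [1]. Product of hooks = 1254113280. So f^λ = 18! / 1254113280 = 6402373705728000 / 1254113280 = 5105100.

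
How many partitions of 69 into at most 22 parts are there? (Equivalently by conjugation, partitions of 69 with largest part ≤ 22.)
p(69, parts ≤ 22) = 2918919

Use the recurrence p(n, m) = p(n, m−1) + p(n−m, m): either the largest part is < m (count p(n, m−1)) or the largest part is exactly m (remove one copy of m, count p(n−m, m)). With p(0, ·) = 1 this gives p(69, parts ≤ 22) = 2918919. (By conjugating Young diagrams, this also counts partitions of 69 into at most 22 parts.)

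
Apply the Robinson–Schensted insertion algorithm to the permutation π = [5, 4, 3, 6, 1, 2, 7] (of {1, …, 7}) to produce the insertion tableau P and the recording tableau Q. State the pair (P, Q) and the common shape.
P = [1, 2, 7] / [3, 6] / [4] / [5];  Q = [1, 4, 7] / [2, 6] / [3] / [5];  common shape = (3, 2, 1, 1)

Row-insert the values π_1, π_2, … into P one at a time, bumping the leftmost entry strictly greater than the inserted value down to the next row. The recording tableau Q records, in position (i, j), the step at which that cell was added to P.
  Insert 5 (step 1): P = [5];  Q = [1]
  Insert 4 (step 2): P = [4] / [5];  Q = [1] / [2]
  Insert 3 (step 3): P = [3] / [4] / [5];  Q = [1] / [2] / [3]
  Insert 6 (step 4): P = [3, 6] / [4] / [5];  Q = [1, 4] / [2] / [3]
  Insert 1 (step 5): P = [1, 6] / [3] / [4] / [5];  Q = [1, 4] / [2] / [3] / [5]
  Insert 2 (step 6): P = [1, 2] / [3, 6] / [4] / [5];  Q = [1, 4] / [2, 6] / [3] / [5]
  Insert 7 (step 7): P = [1, 2, 7] / [3, 6] / [4] / [5];  Q = [1, 4, 7] / [2, 6] / [3] / [5]
Final shape: (3, 2, 1, 1).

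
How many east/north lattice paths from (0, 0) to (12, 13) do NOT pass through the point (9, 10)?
Number of paths = 3352740

Total paths from (0, 0) to (12, 13): C(25, 12) = 5200300. Paths through (9, 10): (paths (0, 0) → (9, 10)) × (paths (9, 10) → (12, 13)) = C(19, 9) · C(6, 3) = 92378 · 20 = 1847560. Avoidance count = 5200300 − 1847560 = 3352740.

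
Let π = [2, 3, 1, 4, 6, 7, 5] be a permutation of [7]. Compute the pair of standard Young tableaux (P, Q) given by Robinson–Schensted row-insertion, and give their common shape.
P = [1, 3, 4, 5, 7] / [2, 6];  Q = [1, 2, 4, 5, 6] / [3, 7];  common shape = (5, 2)

Row-insert the values π_1, π_2, … into P one at a time, bumping the leftmost entry strictly greater than the inserted value down to the next row. The recording tableau Q records, in position (i, j), the step at which that cell was added to P.
  Insert 2 (step 1): P = [2];  Q = [1]
  Insert 3 (step 2): P = [2, 3];  Q = [1, 2]
  Insert 1 (step 3): P = [1, 3] / [2];  Q = [1, 2] / [3]
  Insert 4 (step 4): P = [1, 3, 4] / [2];  Q = [1, 2, 4] / [3]
  Insert 6 (step 5): P = [1, 3, 4, 6] / [2];  Q = [1, 2, 4, 5] / [3]
  Insert 7 (step 6): P = [1, 3, 4, 6, 7] / [2];  Q = [1, 2, 4, 5, 6] / [3]
  Insert 5 (step 7): P = [1, 3, 4, 5, 7] / [2, 6];  Q = [1, 2, 4, 5, 6] / [3, 7]
Final shape: (5, 2).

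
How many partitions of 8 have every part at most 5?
p(8, parts ≤ 5) = 18

Partitions of 8 with all parts ≤ 5: 5+3, 5+2+1, 5+1+1+1, 4+4, 4+3+1, 4+2+2, 4+2+1+1, 4+1+1+1+1, 3+3+2, 3+3+1+1, 3+2+2+1, 3+2+1+1+1, 3+1+1+1+1+1, 2+2+2+2, 2+2+2+1+1, 2+2+1+1+1+1, 2+1+1+1+1+1+1, 1+1+1+1+1+1+1+1. Count = 18.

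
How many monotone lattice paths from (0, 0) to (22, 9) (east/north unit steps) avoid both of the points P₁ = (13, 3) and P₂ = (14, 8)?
Number of paths = 14509585

Inclusion–exclusion. Total paths: C(31, 22) = 20160075. Through P₁: C(16, 13)·C(15, 9) = 2802800. Through P₂: C(22, 14)·C(9, 8) = 2877930. Since P₁ is strictly southwest of P₂, a monotone path through both must visit P₁ then P₂; paths through both = C(16, 13)·C(6, 1)·C(9, 8) = 30240. Avoid both = 20160075 − 2802800 − 2877930 + 30240 = 14509585.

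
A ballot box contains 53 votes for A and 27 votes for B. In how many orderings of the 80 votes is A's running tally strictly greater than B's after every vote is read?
Strict-lead orderings = 499693880292067717256

Total orderings of the 80 votes with 53 for A: C(80, 53) = 1537519631667900668480. By the Bertrand ballot formula (Cycle Lemma / reflection principle), the number of orderings in which A is strictly ahead of B throughout is (p − q)/(p + q) · C(p + q, p) = (53 − 27)/(53 + 27) · 1537519631667900668480 = 499693880292067717256.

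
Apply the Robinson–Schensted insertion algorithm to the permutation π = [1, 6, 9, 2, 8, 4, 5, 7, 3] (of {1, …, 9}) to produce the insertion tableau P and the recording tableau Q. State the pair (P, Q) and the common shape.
P = [1, 2, 3, 5, 7] / [4, 8] / [6] / [9];  Q = [1, 2, 3, 7, 8] / [4, 5] / [6] / [9];  common shape = (5, 2, 1, 1)

Row-insert the values π_1, π_2, … into P one at a time, bumping the leftmost entry strictly greater than the inserted value down to the next row. The recording tableau Q records, in position (i, j), the step at which that cell was added to P.
  Insert 1 (step 1): P = [1];  Q = [1]
  Insert 6 (step 2): P = [1, 6];  Q = [1, 2]
  Insert 9 (step 3): P = [1, 6, 9];  Q = [1, 2, 3]
  Insert 2 (step 4): P = [1, 2, 9] / [6];  Q = [1, 2, 3] / [4]
  Insert 8 (step 5): P = [1, 2, 8] / [6, 9];  Q = [1, 2, 3] / [4, 5]
  Insert 4 (step 6): P = [1, 2, 4] / [6, 8] / [9];  Q = [1, 2, 3] / [4, 5] / [6]
  Insert 5 (step 7): P = [1, 2, 4, 5] / [6, 8] / [9];  Q = [1, 2, 3, 7] / [4, 5] / [6]
  Insert 7 (step 8): P = [1, 2, 4, 5, 7] / [6, 8] / [9];  Q = [1, 2, 3, 7, 8] / [4, 5] / [6]
  Insert 3 (step 9): P = [1, 2, 3, 5, 7] / [4, 8] / [6] / [9];  Q = [1, 2, 3, 7, 8] / [4, 5] / [6] / [9]
Final shape: (5, 2, 1, 1).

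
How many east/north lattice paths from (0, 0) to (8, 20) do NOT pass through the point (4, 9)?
Number of paths = 2132130

Total paths from (0, 0) to (8, 20): C(28, 8) = 3108105. Paths through (4, 9): (paths (0, 0) → (4, 9)) × (paths (4, 9) → (8, 20)) = C(13, 4) · C(15, 4) = 715 · 1365 = 975975. Avoidance count = 3108105 − 975975 = 2132130.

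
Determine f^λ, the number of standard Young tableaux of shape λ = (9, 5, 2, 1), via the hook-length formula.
# SYT of shape (9, 5, 2, 1) = 583440

Hook-length formula: f^λ = n! / Π hook(c), product over all cells c of the Young diagram. For λ = (9, 5, 2, 1), n = 17 boxes. Hook lengths by row (left-to-right, top-to-bottom): [12, 10, 8, 7, 6, 4, 3, 2, 1]; [7, 5, 3, 2, 1]; [3, 1]; [1]. Product of hooks = 609638400. So f^λ = 17! / 609638400 = 355687428096000 / 609638400 = 583440.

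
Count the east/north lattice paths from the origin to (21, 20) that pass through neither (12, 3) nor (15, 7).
Number of paths = 263512144262

Inclusion–exclusion. Total paths: C(41, 21) = 269128937220. Through P₁: C(15, 12)·C(26, 9) = 1421670250. Through P₂: C(22, 15)·C(19, 6) = 4627199808. Since P₁ is strictly southwest of P₂, a monotone path through both must visit P₁ then P₂; paths through both = C(15, 12)·C(7, 3)·C(19, 6) = 432077100. Avoid both = 269128937220 − 1421670250 − 4627199808 + 432077100 = 263512144262.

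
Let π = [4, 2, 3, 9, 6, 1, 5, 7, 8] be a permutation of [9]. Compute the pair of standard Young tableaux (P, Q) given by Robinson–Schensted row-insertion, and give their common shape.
P = [1, 3, 5, 7, 8] / [2, 6] / [4, 9];  Q = [1, 3, 4, 8, 9] / [2, 5] / [6, 7];  common shape = (5, 2, 2)

Row-insert the values π_1, π_2, … into P one at a time, bumping the leftmost entry strictly greater than the inserted value down to the next row. The recording tableau Q records, in position (i, j), the step at which that cell was added to P.
  Insert 4 (step 1): P = [4];  Q = [1]
  Insert 2 (step 2): P = [2] / [4];  Q = [1] / [2]
  Insert 3 (step 3): P = [2, 3] / [4];  Q = [1, 3] / [2]
  Insert 9 (step 4): P = [2, 3, 9] / [4];  Q = [1, 3, 4] / [2]
  Insert 6 (step 5): P = [2, 3, 6] / [4, 9];  Q = [1, 3, 4] / [2, 5]
  Insert 1 (step 6): P = [1, 3, 6] / [2, 9] / [4];  Q = [1, 3, 4] / [2, 5] / [6]
  Insert 5 (step 7): P = [1, 3, 5] / [2, 6] / [4, 9];  Q = [1, 3, 4] / [2, 5] / [6, 7]
  Insert 7 (step 8): P = [1, 3, 5, 7] / [2, 6] / [4, 9];  Q = [1, 3, 4, 8] / [2, 5] / [6, 7]
  Insert 8 (step 9): P = [1, 3, 5, 7, 8] / [2, 6] / [4, 9];  Q = [1, 3, 4, 8, 9] / [2, 5] / [6, 7]
Final shape: (5, 2, 2).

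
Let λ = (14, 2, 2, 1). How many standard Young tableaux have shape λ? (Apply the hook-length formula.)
# SYT of shape (14, 2, 2, 1) = 41496

Hook-length formula: f^λ = n! / Π hook(c), product over all cells c of the Young diagram. For λ = (14, 2, 2, 1), n = 19 boxes. Hook lengths by row (left-to-right, top-to-bottom): [17, 15, 12, 11, 10, 9, 8, 7, 6, 5, 4, 3, 2, 1]; [4, 2]; [3, 1]; [1]. Product of hooks = 2931489792000. So f^λ = 19! / 2931489792000 = 121645100408832000 / 2931489792000 = 41496.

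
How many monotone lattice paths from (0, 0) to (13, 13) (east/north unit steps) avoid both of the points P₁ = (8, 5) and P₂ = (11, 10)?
Number of paths = 5937791

Inclusion–exclusion. Total paths: C(26, 13) = 10400600. Through P₁: C(13, 8)·C(13, 5) = 1656369. Through P₂: C(21, 11)·C(5, 2) = 3527160. Since P₁ is strictly southwest of P₂, a monotone path through both must visit P₁ then P₂; paths through both = C(13, 8)·C(8, 3)·C(5, 2) = 720720. Avoid both = 10400600 − 1656369 − 3527160 + 720720 = 5937791.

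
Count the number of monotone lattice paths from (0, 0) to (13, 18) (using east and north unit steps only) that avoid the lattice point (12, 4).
Number of paths = 206225775

Total paths from (0, 0) to (13, 18): C(31, 13) = 206253075. Paths through (12, 4): (paths (0, 0) → (12, 4)) × (paths (12, 4) → (13, 18)) = C(16, 12) · C(15, 1) = 1820 · 15 = 27300. Avoidance count = 206253075 − 27300 = 206225775.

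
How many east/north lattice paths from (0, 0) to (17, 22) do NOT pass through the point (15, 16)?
Number of paths = 42605992350

Total paths from (0, 0) to (17, 22): C(39, 17) = 51021117810. Paths through (15, 16): (paths (0, 0) → (15, 16)) × (paths (15, 16) → (17, 22)) = C(31, 15) · C(8, 2) = 300540195 · 28 = 8415125460. Avoidance count = 51021117810 − 8415125460 = 42605992350.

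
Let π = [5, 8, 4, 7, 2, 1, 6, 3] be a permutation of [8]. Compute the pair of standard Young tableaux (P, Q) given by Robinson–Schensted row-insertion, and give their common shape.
P = [1, 3] / [2, 6] / [4, 7] / [5, 8];  Q = [1, 2] / [3, 4] / [5, 7] / [6, 8];  common shape = (2, 2, 2, 2)

Row-insert the values π_1, π_2, … into P one at a time, bumping the leftmost entry strictly greater than the inserted value down to the next row. The recording tableau Q records, in position (i, j), the step at which that cell was added to P.
  Insert 5 (step 1): P = [5];  Q = [1]
  Insert 8 (step 2): P = [5, 8];  Q = [1, 2]
  Insert 4 (step 3): P = [4, 8] / [5];  Q = [1, 2] / [3]
  Insert 7 (step 4): P = [4, 7] / [5, 8];  Q = [1, 2] / [3, 4]
  Insert 2 (step 5): P = [2, 7] / [4, 8] / [5];  Q = [1, 2] / [3, 4] / [5]
  Insert 1 (step 6): P = [1, 7] / [2, 8] / [4] / [5];  Q = [1, 2] / [3, 4] / [5] / [6]
  Insert 6 (step 7): P = [1, 6] / [2, 7] / [4, 8] / [5];  Q = [1, 2] / [3, 4] / [5, 7] / [6]
  Insert 3 (step 8): P = [1, 3] / [2, 6] / [4, 7] / [5, 8];  Q = [1, 2] / [3, 4] / [5, 7] / [6, 8]
Final shape: (2, 2, 2, 2).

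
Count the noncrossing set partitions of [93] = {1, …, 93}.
C_93 = 60960876535340415751462563580829648891969728907438000

These noncrossing partitions are counted by the Catalan number C_n = (1/(n + 1)) · C(2n, n). For n = 93: C_93 = (1/94) · C(186, 93) = 5730322394321999080637480976597986995845154517299172000/94 = 60960876535340415751462563580829648891969728907438000.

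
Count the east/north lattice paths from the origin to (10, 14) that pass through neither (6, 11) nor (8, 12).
Number of paths = 995044

Inclusion–exclusion. Total paths: C(24, 10) = 1961256. Through P₁: C(17, 6)·C(7, 4) = 433160. Through P₂: C(20, 8)·C(4, 2) = 755820. Since P₁ is strictly southwest of P₂, a monotone path through both must visit P₁ then P₂; paths through both = C(17, 6)·C(3, 2)·C(4, 2) = 222768. Avoid both = 1961256 − 433160 − 755820 + 222768 = 995044.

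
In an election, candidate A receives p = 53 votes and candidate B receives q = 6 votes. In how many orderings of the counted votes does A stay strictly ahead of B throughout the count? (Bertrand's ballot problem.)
Strict-lead orderings = 35893242

Total orderings of the 59 votes with 53 for A: C(59, 53) = 45057474. By the Bertrand ballot formula (Cycle Lemma / reflection principle), the number of orderings in which A is strictly ahead of B throughout is (p − q)/(p + q) · C(p + q, p) = (53 − 6)/(53 + 6) · 45057474 = 35893242.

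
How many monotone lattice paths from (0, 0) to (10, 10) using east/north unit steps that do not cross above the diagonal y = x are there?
C_10 = 16796

These NE paths below the diagonal are counted by the Catalan number C_n = (1/(n + 1)) · C(2n, n). For n = 10: C_10 = (1/11) · C(20, 10) = 184756/11 = 16796.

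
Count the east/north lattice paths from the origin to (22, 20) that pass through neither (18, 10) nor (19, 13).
Number of paths = 465269635110

Inclusion–exclusion. Total paths: C(42, 22) = 513791607420. Through P₁: C(28, 18)·C(14, 4) = 13136233110. Through P₂: C(32, 19)·C(10, 3) = 41684832000. Since P₁ is strictly southwest of P₂, a monotone path through both must visit P₁ then P₂; paths through both = C(28, 18)·C(4, 1)·C(10, 3) = 6299092800. Avoid both = 513791607420 − 13136233110 − 41684832000 + 6299092800 = 465269635110.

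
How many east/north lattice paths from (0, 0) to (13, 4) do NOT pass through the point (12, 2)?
Number of paths = 2107

Total paths from (0, 0) to (13, 4): C(17, 13) = 2380. Paths through (12, 2): (paths (0, 0) → (12, 2)) × (paths (12, 2) → (13, 4)) = C(14, 12) · C(3, 1) = 91 · 3 = 273. Avoidance count = 2380 − 273 = 2107.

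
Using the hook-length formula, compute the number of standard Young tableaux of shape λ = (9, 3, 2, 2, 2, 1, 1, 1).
# SYT of shape (9, 3, 2, 2, 2, 1, 1, 1) = 135795660

Hook-length formula: f^λ = n! / Π hook(c), product over all cells c of the Young diagram. For λ = (9, 3, 2, 2, 2, 1, 1, 1), n = 21 boxes. Hook lengths by row (left-to-right, top-to-bottom): [16, 12, 8, 6, 5, 4, 3, 2, 1]; [9, 5, 1]; [7, 3]; [6, 2]; [5, 1]; [3]; [2]; [1]. Product of hooks = 376233984000. So f^λ = 21! / 376233984000 = 51090942171709440000 / 376233984000 = 135795660.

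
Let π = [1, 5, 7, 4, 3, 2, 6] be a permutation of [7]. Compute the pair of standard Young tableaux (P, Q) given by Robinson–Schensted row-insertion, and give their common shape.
P = [1, 2, 6] / [3, 7] / [4] / [5];  Q = [1, 2, 3] / [4, 7] / [5] / [6];  common shape = (3, 2, 1, 1)

Row-insert the values π_1, π_2, … into P one at a time, bumping the leftmost entry strictly greater than the inserted value down to the next row. The recording tableau Q records, in position (i, j), the step at which that cell was added to P.
  Insert 1 (step 1): P = [1];  Q = [1]
  Insert 5 (step 2): P = [1, 5];  Q = [1, 2]
  Insert 7 (step 3): P = [1, 5, 7];  Q = [1, 2, 3]
  Insert 4 (step 4): P = [1, 4, 7] / [5];  Q = [1, 2, 3] / [4]
  Insert 3 (step 5): P = [1, 3, 7] / [4] / [5];  Q = [1, 2, 3] / [4] / [5]
  Insert 2 (step 6): P = [1, 2, 7] / [3] / [4] / [5];  Q = [1, 2, 3] / [4] / [5] / [6]
  Insert 6 (step 7): P = [1, 2, 6] / [3, 7] / [4] / [5];  Q = [1, 2, 3] / [4, 7] / [5] / [6]
Final shape: (3, 2, 1, 1).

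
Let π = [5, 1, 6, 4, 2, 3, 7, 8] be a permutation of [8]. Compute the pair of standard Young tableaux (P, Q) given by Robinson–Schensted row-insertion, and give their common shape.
P = [1, 2, 3, 7, 8] / [4, 6] / [5];  Q = [1, 3, 6, 7, 8] / [2, 4] / [5];  common shape = (5, 2, 1)

Row-insert the values π_1, π_2, … into P one at a time, bumping the leftmost entry strictly greater than the inserted value down to the next row. The recording tableau Q records, in position (i, j), the step at which that cell was added to P.
  Insert 5 (step 1): P = [5];  Q = [1]
  Insert 1 (step 2): P = [1] / [5];  Q = [1] / [2]
  Insert 6 (step 3): P = [1, 6] / [5];  Q = [1, 3] / [2]
  Insert 4 (step 4): P = [1, 4] / [5, 6];  Q = [1, 3] / [2, 4]
  Insert 2 (step 5): P = [1, 2] / [4, 6] / [5];  Q = [1, 3] / [2, 4] / [5]
  Insert 3 (step 6): P = [1, 2, 3] / [4, 6] / [5];  Q = [1, 3, 6] / [2, 4] / [5]
  Insert 7 (step 7): P = [1, 2, 3, 7] / [4, 6] / [5];  Q = [1, 3, 6, 7] / [2, 4] / [5]
  Insert 8 (step 8): P = [1, 2, 3, 7, 8] / [4, 6] / [5];  Q = [1, 3, 6, 7, 8] / [2, 4] / [5]
Final shape: (5, 2, 1).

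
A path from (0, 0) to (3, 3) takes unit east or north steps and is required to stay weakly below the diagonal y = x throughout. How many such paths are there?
Number of paths = 5

By the reflection principle (André's argument), the number of monotone paths to (3, 3) with n ≤ m that never go above y = x is C(6, 3) − C(6, 4) = 20 − 15 = 5.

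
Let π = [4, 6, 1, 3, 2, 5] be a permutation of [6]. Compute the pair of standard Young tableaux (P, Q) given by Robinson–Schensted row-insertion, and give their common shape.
P = [1, 2, 5] / [3, 6] / [4];  Q = [1, 2, 6] / [3, 4] / [5];  common shape = (3, 2, 1)

Row-insert the values π_1, π_2, … into P one at a time, bumping the leftmost entry strictly greater than the inserted value down to the next row. The recording tableau Q records, in position (i, j), the step at which that cell was added to P.
  Insert 4 (step 1): P = [4];  Q = [1]
  Insert 6 (step 2): P = [4, 6];  Q = [1, 2]
  Insert 1 (step 3): P = [1, 6] / [4];  Q = [1, 2] / [3]
  Insert 3 (step 4): P = [1, 3] / [4, 6];  Q = [1, 2] / [3, 4]
  Insert 2 (step 5): P = [1, 2] / [3, 6] / [4];  Q = [1, 2] / [3, 4] / [5]
  Insert 5 (step 6): P = [1, 2, 5] / [3, 6] / [4];  Q = [1, 2, 6] / [3, 4] / [5]
Final shape: (3, 2, 1).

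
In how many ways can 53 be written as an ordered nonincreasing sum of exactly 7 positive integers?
p(53, 7 parts) = 12241

Partitions of n into exactly k parts are in bijection with partitions of n − k into at most k parts (subtract 1 from each part). So p(53, exactly 7) = p(46, parts ≤ 7). Computing via the recurrence p(m, j) = p(m, j−1) + p(m−j, j) gives 12241.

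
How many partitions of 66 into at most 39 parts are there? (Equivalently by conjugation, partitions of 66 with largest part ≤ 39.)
p(66, parts ≤ 39) = 2311788

Use the recurrence p(n, m) = p(n, m−1) + p(n−m, m): either the largest part is < m (count p(n, m−1)) or the largest part is exactly m (remove one copy of m, count p(n−m, m)). With p(0, ·) = 1 this gives p(66, parts ≤ 39) = 2311788. (By conjugating Young diagrams, this also counts partitions of 66 into at most 39 parts.)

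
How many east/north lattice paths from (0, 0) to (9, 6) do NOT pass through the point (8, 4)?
Number of paths = 3520

Total paths from (0, 0) to (9, 6): C(15, 9) = 5005. Paths through (8, 4): (paths (0, 0) → (8, 4)) × (paths (8, 4) → (9, 6)) = C(12, 8) · C(3, 1) = 495 · 3 = 1485. Avoidance count = 5005 − 1485 = 3520.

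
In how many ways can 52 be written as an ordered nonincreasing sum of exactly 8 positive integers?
p(52, 8 parts) = 15765

Partitions of n into exactly k parts are in bijection with partitions of n − k into at most k parts (subtract 1 from each part). So p(52, exactly 8) = p(44, parts ≤ 8). Computing via the recurrence p(m, j) = p(m, j−1) + p(m−j, j) gives 15765.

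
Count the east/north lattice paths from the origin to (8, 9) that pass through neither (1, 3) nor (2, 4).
Number of paths = 14212

Inclusion–exclusion. Total paths: C(17, 8) = 24310. Through P₁: C(4, 1)·C(13, 7) = 6864. Through P₂: C(6, 2)·C(11, 6) = 6930. Since P₁ is strictly southwest of P₂, a monotone path through both must visit P₁ then P₂; paths through both = C(4, 1)·C(2, 1)·C(11, 6) = 3696. Avoid both = 24310 − 6864 − 6930 + 3696 = 14212.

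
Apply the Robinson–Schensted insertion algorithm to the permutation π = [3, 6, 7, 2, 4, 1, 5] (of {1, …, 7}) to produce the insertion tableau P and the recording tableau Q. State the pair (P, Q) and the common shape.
P = [1, 4, 5] / [2, 6, 7] / [3];  Q = [1, 2, 3] / [4, 5, 7] / [6];  common shape = (3, 3, 1)

Row-insert the values π_1, π_2, … into P one at a time, bumping the leftmost entry strictly greater than the inserted value down to the next row. The recording tableau Q records, in position (i, j), the step at which that cell was added to P.
  Insert 3 (step 1): P = [3];  Q = [1]
  Insert 6 (step 2): P = [3, 6];  Q = [1, 2]
  Insert 7 (step 3): P = [3, 6, 7];  Q = [1, 2, 3]
  Insert 2 (step 4): P = [2, 6, 7] / [3];  Q = [1, 2, 3] / [4]
  Insert 4 (step 5): P = [2, 4, 7] / [3, 6];  Q = [1, 2, 3] / [4, 5]
  Insert 1 (step 6): P = [1, 4, 7] / [2, 6] / [3];  Q = [1, 2, 3] / [4, 5] / [6]
  Insert 5 (step 7): P = [1, 4, 5] / [2, 6, 7] / [3];  Q = [1, 2, 3] / [4, 5, 7] / [6]
Final shape: (3, 3, 1).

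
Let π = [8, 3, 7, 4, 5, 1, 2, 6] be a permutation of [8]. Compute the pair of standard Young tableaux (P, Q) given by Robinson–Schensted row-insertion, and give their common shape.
P = [1, 2, 5, 6] / [3, 4] / [7] / [8];  Q = [1, 3, 5, 8] / [2, 7] / [4] / [6];  common shape = (4, 2, 1, 1)

Row-insert the values π_1, π_2, … into P one at a time, bumping the leftmost entry strictly greater than the inserted value down to the next row. The recording tableau Q records, in position (i, j), the step at which that cell was added to P.
  Insert 8 (step 1): P = [8];  Q = [1]
  Insert 3 (step 2): P = [3] / [8];  Q = [1] / [2]
  Insert 7 (step 3): P = [3, 7] / [8];  Q = [1, 3] / [2]
  Insert 4 (step 4): P = [3, 4] / [7] / [8];  Q = [1, 3] / [2] / [4]
  Insert 5 (step 5): P = [3, 4, 5] / [7] / [8];  Q = [1, 3, 5] / [2] / [4]
  Insert 1 (step 6): P = [1, 4, 5] / [3] / [7] / [8];  Q = [1, 3, 5] / [2] / [4] / [6]
  Insert 2 (step 7): P = [1, 2, 5] / [3, 4] / [7] / [8];  Q = [1, 3, 5] / [2, 7] / [4] / [6]
  Insert 6 (step 8): P = [1, 2, 5, 6] / [3, 4] / [7] / [8];  Q = [1, 3, 5, 8] / [2, 7] / [4] / [6]
Final shape: (4, 2, 1, 1).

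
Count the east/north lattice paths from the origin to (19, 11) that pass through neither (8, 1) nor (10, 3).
Number of paths = 45812936

Inclusion–exclusion. Total paths: C(30, 19) = 54627300. Through P₁: C(9, 8)·C(21, 11) = 3174444. Through P₂: C(13, 10)·C(17, 9) = 6952660. Since P₁ is strictly southwest of P₂, a monotone path through both must visit P₁ then P₂; paths through both = C(9, 8)·C(4, 2)·C(17, 9) = 1312740. Avoid both = 54627300 − 3174444 − 6952660 + 1312740 = 45812936.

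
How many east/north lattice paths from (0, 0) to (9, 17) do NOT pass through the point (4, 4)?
Number of paths = 2524790

Total paths from (0, 0) to (9, 17): C(26, 9) = 3124550. Paths through (4, 4): (paths (0, 0) → (4, 4)) × (paths (4, 4) → (9, 17)) = C(8, 4) · C(18, 5) = 70 · 8568 = 599760. Avoidance count = 3124550 − 599760 = 2524790.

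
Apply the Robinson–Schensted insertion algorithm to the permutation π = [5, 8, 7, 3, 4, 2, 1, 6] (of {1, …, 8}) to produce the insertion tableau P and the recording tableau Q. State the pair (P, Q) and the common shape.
P = [1, 4, 6] / [2, 7] / [3] / [5] / [8];  Q = [1, 2, 8] / [3, 5] / [4] / [6] / [7];  common shape = (3, 2, 1, 1, 1)

Row-insert the values π_1, π_2, … into P one at a time, bumping the leftmost entry strictly greater than the inserted value down to the next row. The recording tableau Q records, in position (i, j), the step at which that cell was added to P.
  Insert 5 (step 1): P = [5];  Q = [1]
  Insert 8 (step 2): P = [5, 8];  Q = [1, 2]
  Insert 7 (step 3): P = [5, 7] / [8];  Q = [1, 2] / [3]
  Insert 3 (step 4): P = [3, 7] / [5] / [8];  Q = [1, 2] / [3] / [4]
  Insert 4 (step 5): P = [3, 4] / [5, 7] / [8];  Q = [1, 2] / [3, 5] / [4]
  Insert 2 (step 6): P = [2, 4] / [3, 7] / [5] / [8];  Q = [1, 2] / [3, 5] / [4] / [6]
  Insert 1 (step 7): P = [1, 4] / [2, 7] / [3] / [5] / [8];  Q = [1, 2] / [3, 5] / [4] / [6] / [7]
  Insert 6 (step 8): P = [1, 4, 6] / [2, 7] / [3] / [5] / [8];  Q = [1, 2, 8] / [3, 5] / [4] / [6] / [7]
Final shape: (3, 2, 1, 1, 1).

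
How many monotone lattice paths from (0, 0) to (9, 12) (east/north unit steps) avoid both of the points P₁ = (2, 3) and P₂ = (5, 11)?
Number of paths = 165940

Inclusion–exclusion. Total paths: C(21, 9) = 293930. Through P₁: C(5, 2)·C(16, 7) = 114400. Through P₂: C(16, 5)·C(5, 4) = 21840. Since P₁ is strictly southwest of P₂, a monotone path through both must visit P₁ then P₂; paths through both = C(5, 2)·C(11, 3)·C(5, 4) = 8250. Avoid both = 293930 − 114400 − 21840 + 8250 = 165940.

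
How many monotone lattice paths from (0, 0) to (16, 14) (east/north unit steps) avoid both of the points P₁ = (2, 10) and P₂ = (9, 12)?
Number of paths = 134724771

Inclusion–exclusion. Total paths: C(30, 16) = 145422675. Through P₁: C(12, 2)·C(18, 14) = 201960. Through P₂: C(21, 9)·C(9, 7) = 10581480. Since P₁ is strictly southwest of P₂, a monotone path through both must visit P₁ then P₂; paths through both = C(12, 2)·C(9, 7)·C(9, 7) = 85536. Avoid both = 145422675 − 201960 − 10581480 + 85536 = 134724771.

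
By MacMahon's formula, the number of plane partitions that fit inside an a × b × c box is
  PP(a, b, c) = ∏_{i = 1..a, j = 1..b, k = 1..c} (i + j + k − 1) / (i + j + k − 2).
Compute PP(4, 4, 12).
PP(4, 4, 12) = 19571505408

Evaluate the triple product over i = 1..4, j = 1..4, k = 1..12. The factors are (2/1) · (3/2) · (4/3) · (5/4) · (6/5) · (7/6) · (8/7) · (9/8) · … (192 factors total). The numerators and denominators telescope so the product is an integer; carrying out the multiplication exactly gives PP(4, 4, 12) = 19571505408.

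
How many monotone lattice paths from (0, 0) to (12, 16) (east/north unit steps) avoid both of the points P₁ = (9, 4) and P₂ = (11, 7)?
Number of paths = 29849690

Inclusion–exclusion. Total paths: C(28, 12) = 30421755. Through P₁: C(13, 9)·C(15, 3) = 325325. Through P₂: C(18, 11)·C(10, 1) = 318240. Since P₁ is strictly southwest of P₂, a monotone path through both must visit P₁ then P₂; paths through both = C(13, 9)·C(5, 2)·C(10, 1) = 71500. Avoid both = 30421755 − 325325 − 318240 + 71500 = 29849690.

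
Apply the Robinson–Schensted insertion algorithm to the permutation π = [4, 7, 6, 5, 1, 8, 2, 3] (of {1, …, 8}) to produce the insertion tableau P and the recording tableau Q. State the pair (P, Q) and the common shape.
P = [1, 2, 3] / [4, 5, 8] / [6] / [7];  Q = [1, 2, 6] / [3, 7, 8] / [4] / [5];  common shape = (3, 3, 1, 1)

Row-insert the values π_1, π_2, … into P one at a time, bumping the leftmost entry strictly greater than the inserted value down to the next row. The recording tableau Q records, in position (i, j), the step at which that cell was added to P.
  Insert 4 (step 1): P = [4];  Q = [1]
  Insert 7 (step 2): P = [4, 7];  Q = [1, 2]
  Insert 6 (step 3): P = [4, 6] / [7];  Q = [1, 2] / [3]
  Insert 5 (step 4): P = [4, 5] / [6] / [7];  Q = [1, 2] / [3] / [4]
  Insert 1 (step 5): P = [1, 5] / [4] / [6] / [7];  Q = [1, 2] / [3] / [4] / [5]
  Insert 8 (step 6): P = [1, 5, 8] / [4] / [6] / [7];  Q = [1, 2, 6] / [3] / [4] / [5]
  Insert 2 (step 7): P = [1, 2, 8] / [4, 5] / [6] / [7];  Q = [1, 2, 6] / [3, 7] / [4] / [5]
  Insert 3 (step 8): P = [1, 2, 3] / [4, 5, 8] / [6] / [7];  Q = [1, 2, 6] / [3, 7, 8] / [4] / [5]
Final shape: (3, 3, 1, 1).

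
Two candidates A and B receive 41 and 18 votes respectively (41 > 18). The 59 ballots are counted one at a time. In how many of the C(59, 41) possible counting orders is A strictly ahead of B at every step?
Strict-lead orderings = 252423322176795

Total orderings of the 59 votes with 41 for A: C(59, 41) = 647520696018735. By the Bertrand ballot formula (Cycle Lemma / reflection principle), the number of orderings in which A is strictly ahead of B throughout is (p − q)/(p + q) · C(p + q, p) = (41 − 18)/(41 + 18) · 647520696018735 = 252423322176795.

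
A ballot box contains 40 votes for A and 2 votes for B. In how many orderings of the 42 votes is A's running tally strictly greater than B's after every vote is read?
Strict-lead orderings = 779

Total orderings of the 42 votes with 40 for A: C(42, 40) = 861. By the Bertrand ballot formula (Cycle Lemma / reflection principle), the number of orderings in which A is strictly ahead of B throughout is (p − q)/(p + q) · C(p + q, p) = (40 − 2)/(40 + 2) · 861 = 779.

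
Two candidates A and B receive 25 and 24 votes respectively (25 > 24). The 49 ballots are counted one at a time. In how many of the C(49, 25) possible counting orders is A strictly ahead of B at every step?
Strict-lead orderings = 1289904147324

Total orderings of the 49 votes with 25 for A: C(49, 25) = 63205303218876. By the Bertrand ballot formula (Cycle Lemma / reflection principle), the number of orderings in which A is strictly ahead of B throughout is (p − q)/(p + q) · C(p + q, p) = (25 − 24)/(25 + 24) · 63205303218876 = 1289904147324.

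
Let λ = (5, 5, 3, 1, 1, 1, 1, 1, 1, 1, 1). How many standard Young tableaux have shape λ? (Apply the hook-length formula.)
# SYT of shape (5, 5, 3, 1, 1, 1, 1, 1, 1, 1, 1) = 38093328

Hook-length formula: f^λ = n! / Π hook(c), product over all cells c of the Young diagram. For λ = (5, 5, 3, 1, 1, 1, 1, 1, 1, 1, 1), n = 21 boxes. Hook lengths by row (left-to-right, top-to-bottom): [15, 6, 5, 3, 2]; [14, 5, 4, 2, 1]; [11, 2, 1]; [8]; [7]; [6]; [5]; [4]; [3]; [2]; [1]. Product of hooks = 1341204480000. So f^λ = 21! / 1341204480000 = 51090942171709440000 / 1341204480000 = 38093328.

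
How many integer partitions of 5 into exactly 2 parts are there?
p(5, 2 parts) = 2

Partitions of n into exactly k parts ↔ partitions of n − k into at most k parts (subtract 1 from each part). For n = 5, k = 2, the partitions are: 4+1, 3+2. Count = 2.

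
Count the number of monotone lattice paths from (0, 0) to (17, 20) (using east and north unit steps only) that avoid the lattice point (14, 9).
Number of paths = 15607911550

Total paths from (0, 0) to (17, 20): C(37, 17) = 15905368710. Paths through (14, 9): (paths (0, 0) → (14, 9)) × (paths (14, 9) → (17, 20)) = C(23, 14) · C(14, 3) = 817190 · 364 = 297457160. Avoidance count = 15905368710 − 297457160 = 15607911550.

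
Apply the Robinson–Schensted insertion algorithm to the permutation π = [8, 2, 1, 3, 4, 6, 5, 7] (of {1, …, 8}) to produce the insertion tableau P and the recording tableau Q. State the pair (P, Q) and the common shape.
P = [1, 3, 4, 5, 7] / [2, 6] / [8];  Q = [1, 4, 5, 6, 8] / [2, 7] / [3];  common shape = (5, 2, 1)

Row-insert the values π_1, π_2, … into P one at a time, bumping the leftmost entry strictly greater than the inserted value down to the next row. The recording tableau Q records, in position (i, j), the step at which that cell was added to P.
  Insert 8 (step 1): P = [8];  Q = [1]
  Insert 2 (step 2): P = [2] / [8];  Q = [1] / [2]
  Insert 1 (step 3): P = [1] / [2] / [8];  Q = [1] / [2] / [3]
  Insert 3 (step 4): P = [1, 3] / [2] / [8];  Q = [1, 4] / [2] / [3]
  Insert 4 (step 5): P = [1, 3, 4] / [2] / [8];  Q = [1, 4, 5] / [2] / [3]
  Insert 6 (step 6): P = [1, 3, 4, 6] / [2] / [8];  Q = [1, 4, 5, 6] / [2] / [3]
  Insert 5 (step 7): P = [1, 3, 4, 5] / [2, 6] / [8];  Q = [1, 4, 5, 6] / [2, 7] / [3]
  Insert 7 (step 8): P = [1, 3, 4, 5, 7] / [2, 6] / [8];  Q = [1, 4, 5, 6, 8] / [2, 7] / [3]
Final shape: (5, 2, 1).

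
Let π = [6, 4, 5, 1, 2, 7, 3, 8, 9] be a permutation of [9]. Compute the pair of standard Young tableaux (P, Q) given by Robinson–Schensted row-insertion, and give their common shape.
P = [1, 2, 3, 8, 9] / [4, 5, 7] / [6];  Q = [1, 3, 6, 8, 9] / [2, 5, 7] / [4];  common shape = (5, 3, 1)

Row-insert the values π_1, π_2, … into P one at a time, bumping the leftmost entry strictly greater than the inserted value down to the next row. The recording tableau Q records, in position (i, j), the step at which that cell was added to P.
  Insert 6 (step 1): P = [6];  Q = [1]
  Insert 4 (step 2): P = [4] / [6];  Q = [1] / [2]
  Insert 5 (step 3): P = [4, 5] / [6];  Q = [1, 3] / [2]
  Insert 1 (step 4): P = [1, 5] / [4] / [6];  Q = [1, 3] / [2] / [4]
  Insert 2 (step 5): P = [1, 2] / [4, 5] / [6];  Q = [1, 3] / [2, 5] / [4]
  Insert 7 (step 6): P = [1, 2, 7] / [4, 5] / [6];  Q = [1, 3, 6] / [2, 5] / [4]
  Insert 3 (step 7): P = [1, 2, 3] / [4, 5, 7] / [6];  Q = [1, 3, 6] / [2, 5, 7] / [4]
  Insert 8 (step 8): P = [1, 2, 3, 8] / [4, 5, 7] / [6];  Q = [1, 3, 6, 8] / [2, 5, 7] / [4]
  Insert 9 (step 9): P = [1, 2, 3, 8, 9] / [4, 5, 7] / [6];  Q = [1, 3, 6, 8, 9] / [2, 5, 7] / [4]
Final shape: (5, 3, 1).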